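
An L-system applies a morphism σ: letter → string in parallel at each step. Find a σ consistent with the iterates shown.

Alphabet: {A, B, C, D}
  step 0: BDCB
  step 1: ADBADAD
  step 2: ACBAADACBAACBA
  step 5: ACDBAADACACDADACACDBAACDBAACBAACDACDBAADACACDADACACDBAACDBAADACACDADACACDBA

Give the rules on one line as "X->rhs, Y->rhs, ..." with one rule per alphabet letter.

A->AC, B->AD, C->D, D->BA

  step 1 ⇒ step 2: ADBADAD ⇒ AC·BA·AD·AC·BA·AC·BA
    A ↦ AC
    B ↦ AD
    D ↦ BA
  step 0 ⇒ step 1: BDCB ⇒ AD·BA·D·AD
    C ↦ D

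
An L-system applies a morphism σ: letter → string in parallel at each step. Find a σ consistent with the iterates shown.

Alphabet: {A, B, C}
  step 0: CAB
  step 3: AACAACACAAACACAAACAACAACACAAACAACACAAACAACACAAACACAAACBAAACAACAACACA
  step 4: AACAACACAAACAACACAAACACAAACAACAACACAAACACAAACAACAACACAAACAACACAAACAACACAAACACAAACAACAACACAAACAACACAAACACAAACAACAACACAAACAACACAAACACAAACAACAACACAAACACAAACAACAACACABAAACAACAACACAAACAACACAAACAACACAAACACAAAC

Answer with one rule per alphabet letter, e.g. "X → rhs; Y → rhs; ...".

A->AAC, B->BA, C->ACA

  step 3 ⇒ step 4: AACAACACAAACACAAACAACAACACAAACAACACAAACAACACAAACACAAACBAAACAACAACACA ⇒ AAC·AAC·ACA·AAC·AAC·ACA·AAC·ACA·AAC·AAC·AAC·ACA·AAC·ACA·AAC·AAC·AAC·ACA·AAC·AAC·ACA·AAC·AAC·ACA·AAC·ACA·AAC·AAC·AAC·ACA·AAC·AAC·ACA·AAC·ACA·AAC·AAC·AAC·ACA·AAC·AAC·ACA·AAC·ACA·AAC·AAC·AAC·ACA·AAC·ACA·AAC·AAC·AAC·ACA·BA·AAC·AAC·AAC·ACA·AAC·AAC·ACA·AAC·AAC·ACA·AAC·ACA·AAC
    A ↦ AAC
    B ↦ BA
    C ↦ ACA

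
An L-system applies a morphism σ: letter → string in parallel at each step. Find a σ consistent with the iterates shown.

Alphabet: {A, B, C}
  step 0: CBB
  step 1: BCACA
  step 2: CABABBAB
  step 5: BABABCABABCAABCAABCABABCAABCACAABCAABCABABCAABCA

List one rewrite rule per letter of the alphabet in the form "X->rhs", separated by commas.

A->AB, B->CA, C->B

  step 1 ⇒ step 2: BCACA ⇒ CA·B·AB·B·AB
    A ↦ AB
    B ↦ CA
    C ↦ B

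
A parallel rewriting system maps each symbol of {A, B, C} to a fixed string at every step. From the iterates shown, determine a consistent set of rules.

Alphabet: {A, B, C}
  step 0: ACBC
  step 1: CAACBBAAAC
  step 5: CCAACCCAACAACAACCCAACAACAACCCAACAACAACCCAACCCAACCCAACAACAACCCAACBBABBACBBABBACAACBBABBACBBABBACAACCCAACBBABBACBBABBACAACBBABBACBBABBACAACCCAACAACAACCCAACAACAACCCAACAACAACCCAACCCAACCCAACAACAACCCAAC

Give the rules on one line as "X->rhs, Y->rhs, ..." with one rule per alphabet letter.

A->C, B->BBA, C->AAC

  step 0 ⇒ step 1: ACBC ⇒ C·AAC·BBA·AAC
    A ↦ C
    B ↦ BBA
    C ↦ AAC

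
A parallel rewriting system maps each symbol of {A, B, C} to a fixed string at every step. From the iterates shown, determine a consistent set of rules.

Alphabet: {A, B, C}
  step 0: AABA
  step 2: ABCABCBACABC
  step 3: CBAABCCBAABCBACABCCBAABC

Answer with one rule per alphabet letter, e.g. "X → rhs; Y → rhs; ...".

  step 2 ⇒ step 3: ABCABCBACABC ⇒ C·BA·ABC·C·BA·ABC·BA·C·ABC·C·BA·ABC
    A ↦ C
    B ↦ BA
    C ↦ ABC

A->C, B->BA, C->ABC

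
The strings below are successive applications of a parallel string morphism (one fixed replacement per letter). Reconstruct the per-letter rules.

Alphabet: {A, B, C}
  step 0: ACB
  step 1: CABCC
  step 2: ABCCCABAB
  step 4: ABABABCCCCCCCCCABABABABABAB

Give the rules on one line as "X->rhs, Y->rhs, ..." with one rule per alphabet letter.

  step 1 ⇒ step 2: CABCC ⇒ AB·C·CC·AB·AB
    A ↦ C
    B ↦ CC
    C ↦ AB

A->C, B->CC, C->AB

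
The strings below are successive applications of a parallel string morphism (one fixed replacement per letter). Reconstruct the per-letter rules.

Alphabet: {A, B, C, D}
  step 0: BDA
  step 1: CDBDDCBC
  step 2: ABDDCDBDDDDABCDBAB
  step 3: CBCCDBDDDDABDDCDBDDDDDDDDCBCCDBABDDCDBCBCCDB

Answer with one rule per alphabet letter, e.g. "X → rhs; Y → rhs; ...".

A->CBC, B->CDB, C->AB, D->DD

  step 2 ⇒ step 3: ABDDCDBDDDDABCDBAB ⇒ CBC·CDB·DD·DD·AB·DD·CDB·DD·DD·DD·DD·CBC·CDB·AB·DD·CDB·CBC·CDB
    A ↦ CBC
    B ↦ CDB
    C ↦ AB
    D ↦ DD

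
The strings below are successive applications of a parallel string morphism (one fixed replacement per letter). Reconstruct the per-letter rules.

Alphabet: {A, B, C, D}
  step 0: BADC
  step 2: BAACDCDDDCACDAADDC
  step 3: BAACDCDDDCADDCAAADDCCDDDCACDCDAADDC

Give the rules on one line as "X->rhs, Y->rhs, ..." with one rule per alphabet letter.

  step 2 ⇒ step 3: BAACDCDDDCACDAADDC ⇒ BAA·CD·CD·DDC·A·DDC·A·A·A·DDC·CD·DDC·A·CD·CD·A·A·DDC
    A ↦ CD
    B ↦ BAA
    C ↦ DDC
    D ↦ A

A->CD, B->BAA, C->DDC, D->A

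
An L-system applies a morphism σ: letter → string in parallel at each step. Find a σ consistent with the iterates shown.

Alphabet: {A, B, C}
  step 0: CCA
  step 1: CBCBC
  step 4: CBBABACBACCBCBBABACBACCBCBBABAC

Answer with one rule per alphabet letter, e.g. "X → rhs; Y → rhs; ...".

A->C, B->BA, C->CB

  step 0 ⇒ step 1: CCA ⇒ CB·CB·C
    A ↦ C
    C ↦ CB
    B ↦ BA  (constrained at step 1)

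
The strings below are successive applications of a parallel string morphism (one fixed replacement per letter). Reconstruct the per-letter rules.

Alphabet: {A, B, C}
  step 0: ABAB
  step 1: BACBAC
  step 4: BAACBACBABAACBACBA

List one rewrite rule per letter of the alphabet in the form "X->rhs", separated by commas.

A->BA, B->C, C->A

  step 0 ⇒ step 1: ABAB ⇒ BA·C·BA·C
    A ↦ BA
    B ↦ C
    C ↦ A  (constrained at step 1)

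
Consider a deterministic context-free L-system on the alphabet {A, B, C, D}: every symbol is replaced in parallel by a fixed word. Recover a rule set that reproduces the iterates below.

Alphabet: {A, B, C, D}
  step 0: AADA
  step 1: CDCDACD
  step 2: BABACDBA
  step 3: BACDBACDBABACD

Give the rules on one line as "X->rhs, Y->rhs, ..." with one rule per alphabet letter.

  step 2 ⇒ step 3: BABACDBA ⇒ BA·CD·BA·CD·B·A·BA·CD
    A ↦ CD
    B ↦ BA
    C ↦ B
    D ↦ A

A->CD, B->BA, C->B, D->A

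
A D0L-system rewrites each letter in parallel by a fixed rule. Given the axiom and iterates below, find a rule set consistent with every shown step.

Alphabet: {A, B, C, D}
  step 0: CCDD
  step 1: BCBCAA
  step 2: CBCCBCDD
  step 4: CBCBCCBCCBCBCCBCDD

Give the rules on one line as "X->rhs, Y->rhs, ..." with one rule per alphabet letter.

A->D, B->C, C->BC, D->A

  step 1 ⇒ step 2: BCBCAA ⇒ C·BC·C·BC·D·D
    A ↦ D
    B ↦ C
    C ↦ BC
  step 0 ⇒ step 1: CCDD ⇒ BC·BC·A·A
    D ↦ A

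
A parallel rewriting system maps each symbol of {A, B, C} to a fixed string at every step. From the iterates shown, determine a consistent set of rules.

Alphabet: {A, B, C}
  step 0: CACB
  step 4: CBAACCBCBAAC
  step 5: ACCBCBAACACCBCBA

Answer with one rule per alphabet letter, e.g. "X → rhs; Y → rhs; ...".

A->CB, B->C, C->A

  step 4 ⇒ step 5: CBAACCBCBAAC ⇒ A·C·CB·CB·A·A·C·A·C·CB·CB·A
    A ↦ CB
    B ↦ C
    C ↦ A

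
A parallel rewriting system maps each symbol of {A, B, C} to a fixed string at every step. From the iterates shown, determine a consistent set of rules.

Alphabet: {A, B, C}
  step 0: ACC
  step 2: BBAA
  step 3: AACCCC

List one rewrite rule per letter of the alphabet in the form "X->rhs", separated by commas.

  step 2 ⇒ step 3: BBAA ⇒ A·A·CC·CC
    A ↦ CC
    B ↦ A
    C ↦ B  (constrained at step 0)

A->CC, B->A, C->B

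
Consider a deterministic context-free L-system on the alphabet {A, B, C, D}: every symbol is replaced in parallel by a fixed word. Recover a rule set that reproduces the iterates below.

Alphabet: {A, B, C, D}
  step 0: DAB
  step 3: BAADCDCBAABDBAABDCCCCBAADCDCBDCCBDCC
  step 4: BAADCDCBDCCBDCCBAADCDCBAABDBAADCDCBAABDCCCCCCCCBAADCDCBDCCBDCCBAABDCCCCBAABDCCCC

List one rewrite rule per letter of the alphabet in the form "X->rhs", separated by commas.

A->DC, B->BAA, C->CC, D->BD

  step 3 ⇒ step 4: BAADCDCBAABDBAABDCCCCBAADCDCBDCCBDCC ⇒ BAA·DC·DC·BD·CC·BD·CC·BAA·DC·DC·BAA·BD·BAA·DC·DC·BAA·BD·CC·CC·CC·CC·BAA·DC·DC·BD·CC·BD·CC·BAA·BD·CC·CC·BAA·BD·CC·CC
    A ↦ DC
    B ↦ BAA
    C ↦ CC
    D ↦ BD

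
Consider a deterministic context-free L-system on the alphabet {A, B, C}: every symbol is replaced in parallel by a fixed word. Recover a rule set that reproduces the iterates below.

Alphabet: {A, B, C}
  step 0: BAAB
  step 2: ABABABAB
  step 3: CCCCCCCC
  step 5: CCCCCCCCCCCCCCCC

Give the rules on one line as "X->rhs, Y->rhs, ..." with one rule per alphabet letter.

  step 2 ⇒ step 3: ABABABAB ⇒ C·C·C·C·C·C·C·C
    A ↦ C
    B ↦ C
    C ↦ AB  (constrained at step 3)

A->C, B->C, C->AB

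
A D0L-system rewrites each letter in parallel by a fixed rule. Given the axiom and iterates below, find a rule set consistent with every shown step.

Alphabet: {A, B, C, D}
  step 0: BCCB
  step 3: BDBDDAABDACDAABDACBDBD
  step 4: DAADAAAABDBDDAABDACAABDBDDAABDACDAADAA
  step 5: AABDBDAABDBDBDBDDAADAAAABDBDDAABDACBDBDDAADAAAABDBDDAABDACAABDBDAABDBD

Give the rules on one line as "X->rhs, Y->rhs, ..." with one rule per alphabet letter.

A->BD, B->D, C->AC, D->AA

  step 4 ⇒ step 5: DAADAAAABDBDDAABDACAABDBDDAABDACDAADAA ⇒ AA·BD·BD·AA·BD·BD·BD·BD·D·AA·D·AA·AA·BD·BD·D·AA·BD·AC·BD·BD·D·AA·D·AA·AA·BD·BD·D·AA·BD·AC·AA·BD·BD·AA·BD·BD
    A ↦ BD
    B ↦ D
    C ↦ AC
    D ↦ AA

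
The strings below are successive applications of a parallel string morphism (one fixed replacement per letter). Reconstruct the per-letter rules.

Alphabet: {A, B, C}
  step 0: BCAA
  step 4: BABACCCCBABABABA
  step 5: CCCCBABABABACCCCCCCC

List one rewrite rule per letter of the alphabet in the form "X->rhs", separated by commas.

A->C, B->C, C->BA

  step 4 ⇒ step 5: BABACCCCBABABABA ⇒ C·C·C·C·BA·BA·BA·BA·C·C·C·C·C·C·C·C
    A ↦ C
    B ↦ C
    C ↦ BA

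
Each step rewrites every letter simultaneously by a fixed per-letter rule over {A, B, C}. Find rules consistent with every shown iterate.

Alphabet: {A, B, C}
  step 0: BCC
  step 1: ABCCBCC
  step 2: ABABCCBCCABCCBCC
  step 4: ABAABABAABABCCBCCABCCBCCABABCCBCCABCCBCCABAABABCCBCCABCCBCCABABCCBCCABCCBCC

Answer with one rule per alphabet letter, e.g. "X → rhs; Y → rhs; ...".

  step 1 ⇒ step 2: ABCCBCC ⇒ AB·A·BCC·BCC·A·BCC·BCC
    A ↦ AB
    B ↦ A
    C ↦ BCC

A->AB, B->A, C->BCC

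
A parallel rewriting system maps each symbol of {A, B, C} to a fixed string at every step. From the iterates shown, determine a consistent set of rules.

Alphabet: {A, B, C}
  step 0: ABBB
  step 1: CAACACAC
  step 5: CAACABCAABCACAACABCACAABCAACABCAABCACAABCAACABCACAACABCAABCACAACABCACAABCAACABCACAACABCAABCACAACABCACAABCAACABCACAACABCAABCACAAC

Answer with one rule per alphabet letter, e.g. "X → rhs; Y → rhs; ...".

  step 0 ⇒ step 1: ABBB ⇒ CA·AC·AC·AC
    A ↦ CA
    B ↦ AC
    C ↦ AB  (constrained at step 1)

A->CA, B->AC, C->AB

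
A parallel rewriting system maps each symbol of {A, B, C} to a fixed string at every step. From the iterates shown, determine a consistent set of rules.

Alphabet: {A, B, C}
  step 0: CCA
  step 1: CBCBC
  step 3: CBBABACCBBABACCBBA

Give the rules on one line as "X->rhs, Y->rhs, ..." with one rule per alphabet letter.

  step 0 ⇒ step 1: CCA ⇒ CB·CB·C
    A ↦ C
    C ↦ CB
    B ↦ BA  (constrained at step 1)

A->C, B->BA, C->CB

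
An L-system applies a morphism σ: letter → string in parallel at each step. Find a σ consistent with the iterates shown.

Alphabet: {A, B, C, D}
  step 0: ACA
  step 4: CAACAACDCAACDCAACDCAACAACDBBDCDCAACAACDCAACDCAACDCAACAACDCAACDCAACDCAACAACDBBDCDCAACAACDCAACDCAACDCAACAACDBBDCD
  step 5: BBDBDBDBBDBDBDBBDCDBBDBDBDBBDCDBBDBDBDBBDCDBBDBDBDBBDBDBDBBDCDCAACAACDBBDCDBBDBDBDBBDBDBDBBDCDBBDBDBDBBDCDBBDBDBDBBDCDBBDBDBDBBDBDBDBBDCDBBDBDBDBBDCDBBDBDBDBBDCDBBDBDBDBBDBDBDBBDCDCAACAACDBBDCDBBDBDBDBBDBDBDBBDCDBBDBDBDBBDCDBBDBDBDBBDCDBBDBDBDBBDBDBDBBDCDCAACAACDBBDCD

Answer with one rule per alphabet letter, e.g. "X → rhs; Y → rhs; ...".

  step 4 ⇒ step 5: CAACAACDCAACDCAACDCAACAACDBBDCDCAACAACDCAACDCAACDCAACAACDCAACDCAACDCAACAACDBBDCDCAACAACDCAACDCAACDCAACAACDBBDCD ⇒ BBD·BD·BD·BBD·BD·BD·BBD·CD·BBD·BD·BD·BBD·CD·BBD·BD·BD·BBD·CD·BBD·BD·BD·BBD·BD·BD·BBD·CD·CAA·CAA·CD·BBD·CD·BBD·BD·BD·BBD·BD·BD·BBD·CD·BBD·BD·BD·BBD·CD·BBD·BD·BD·BBD·CD·BBD·BD·BD·BBD·BD·BD·BBD·CD·BBD·BD·BD·BBD·CD·BBD·BD·BD·BBD·CD·BBD·BD·BD·BBD·BD·BD·BBD·CD·CAA·CAA·CD·BBD·CD·BBD·BD·BD·BBD·BD·BD·BBD·CD·BBD·BD·BD·BBD·CD·BBD·BD·BD·BBD·CD·BBD·BD·BD·BBD·BD·BD·BBD·CD·CAA·CAA·CD·BBD·CD
    A ↦ BD
    B ↦ CAA
    C ↦ BBD
    D ↦ CD

A->BD, B->CAA, C->BBD, D->CD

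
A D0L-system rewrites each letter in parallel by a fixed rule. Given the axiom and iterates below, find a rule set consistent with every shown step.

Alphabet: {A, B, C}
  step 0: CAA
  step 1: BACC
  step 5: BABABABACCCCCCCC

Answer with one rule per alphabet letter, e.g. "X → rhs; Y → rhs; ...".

A->C, B->C, C->BA

  step 0 ⇒ step 1: CAA ⇒ BA·C·C
    A ↦ C
    C ↦ BA
    B ↦ C  (constrained at step 1)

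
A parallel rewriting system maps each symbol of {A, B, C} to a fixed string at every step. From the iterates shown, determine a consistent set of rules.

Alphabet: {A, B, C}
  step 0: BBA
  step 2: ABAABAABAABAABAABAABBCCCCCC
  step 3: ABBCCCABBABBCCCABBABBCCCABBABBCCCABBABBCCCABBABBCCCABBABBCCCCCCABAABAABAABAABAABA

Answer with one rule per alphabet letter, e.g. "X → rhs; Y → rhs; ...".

  step 2 ⇒ step 3: ABAABAABAABAABAABAABBCCCCCC ⇒ ABB·CCC·ABB·ABB·CCC·ABB·ABB·CCC·ABB·ABB·CCC·ABB·ABB·CCC·ABB·ABB·CCC·ABB·ABB·CCC·CCC·ABA·ABA·ABA·ABA·ABA·ABA
    A ↦ ABB
    B ↦ CCC
    C ↦ ABA

A->ABB, B->CCC, C->ABA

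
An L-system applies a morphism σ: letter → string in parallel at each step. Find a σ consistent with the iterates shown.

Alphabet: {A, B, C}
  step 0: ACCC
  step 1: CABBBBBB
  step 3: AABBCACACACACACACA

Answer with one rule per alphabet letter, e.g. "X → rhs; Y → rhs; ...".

  step 0 ⇒ step 1: ACCC ⇒ CA·BB·BB·BB
    A ↦ CA
    C ↦ BB
    B ↦ A  (constrained at step 1)

A->CA, B->A, C->BB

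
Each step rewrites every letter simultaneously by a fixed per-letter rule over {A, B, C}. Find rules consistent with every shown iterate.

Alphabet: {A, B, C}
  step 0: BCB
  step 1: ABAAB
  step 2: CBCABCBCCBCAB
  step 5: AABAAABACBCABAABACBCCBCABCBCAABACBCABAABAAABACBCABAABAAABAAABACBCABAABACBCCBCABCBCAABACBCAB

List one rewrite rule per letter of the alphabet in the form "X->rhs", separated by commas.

A->CBC, B->AB, C->A

  step 1 ⇒ step 2: ABAAB ⇒ CBC·AB·CBC·CBC·AB
    A ↦ CBC
    B ↦ AB
  step 0 ⇒ step 1: BCB ⇒ AB·A·AB
    C ↦ A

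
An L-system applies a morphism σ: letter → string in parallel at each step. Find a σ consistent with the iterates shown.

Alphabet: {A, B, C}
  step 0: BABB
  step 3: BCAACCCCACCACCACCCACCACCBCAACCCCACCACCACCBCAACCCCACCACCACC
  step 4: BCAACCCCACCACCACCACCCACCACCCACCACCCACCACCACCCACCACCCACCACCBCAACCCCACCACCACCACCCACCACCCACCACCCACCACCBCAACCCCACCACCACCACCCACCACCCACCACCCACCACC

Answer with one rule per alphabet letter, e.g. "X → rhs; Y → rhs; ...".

A->C, B->BCA, C->ACC

  step 3 ⇒ step 4: BCAACCCCACCACCACCCACCACCBCAACCCCACCACCACCBCAACCCCACCACCACC ⇒ BCA·ACC·C·C·ACC·ACC·ACC·ACC·C·ACC·ACC·C·ACC·ACC·C·ACC·ACC·ACC·C·ACC·ACC·C·ACC·ACC·BCA·ACC·C·C·ACC·ACC·ACC·ACC·C·ACC·ACC·C·ACC·ACC·C·ACC·ACC·BCA·ACC·C·C·ACC·ACC·ACC·ACC·C·ACC·ACC·C·ACC·ACC·C·ACC·ACC
    A ↦ C
    B ↦ BCA
    C ↦ ACC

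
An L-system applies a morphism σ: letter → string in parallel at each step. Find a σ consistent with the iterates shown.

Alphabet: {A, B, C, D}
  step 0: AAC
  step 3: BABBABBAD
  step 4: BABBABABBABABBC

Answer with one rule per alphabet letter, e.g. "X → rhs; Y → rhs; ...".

A->B, B->BA, C->D, D->BC

  step 3 ⇒ step 4: BABBABBAD ⇒ BA·B·BA·BA·B·BA·BA·B·BC
    A ↦ B
    B ↦ BA
    D ↦ BC
    C ↦ D  (constrained at step 0)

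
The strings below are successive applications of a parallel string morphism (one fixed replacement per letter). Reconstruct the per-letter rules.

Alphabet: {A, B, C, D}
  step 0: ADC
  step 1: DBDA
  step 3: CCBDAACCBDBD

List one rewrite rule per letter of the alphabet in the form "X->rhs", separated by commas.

A->D, B->CC, C->A, D->BD

  step 0 ⇒ step 1: ADC ⇒ D·BD·A
    A ↦ D
    C ↦ A
    D ↦ BD
    B ↦ CC  (constrained at step 1)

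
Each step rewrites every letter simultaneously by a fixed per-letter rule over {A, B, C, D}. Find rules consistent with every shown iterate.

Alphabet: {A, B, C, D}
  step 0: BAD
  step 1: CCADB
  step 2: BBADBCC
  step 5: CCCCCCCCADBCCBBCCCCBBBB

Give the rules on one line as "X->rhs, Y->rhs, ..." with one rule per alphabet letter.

A->AD, B->CC, C->B, D->B

  step 1 ⇒ step 2: CCADB ⇒ B·B·AD·B·CC
    A ↦ AD
    B ↦ CC
    C ↦ B
    D ↦ B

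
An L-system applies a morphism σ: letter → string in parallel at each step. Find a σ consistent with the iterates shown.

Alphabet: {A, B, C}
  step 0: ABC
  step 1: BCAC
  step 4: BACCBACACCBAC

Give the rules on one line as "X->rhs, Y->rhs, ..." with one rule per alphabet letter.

A->B, B->C, C->AC

  step 0 ⇒ step 1: ABC ⇒ B·C·AC
    A ↦ B
    B ↦ C
    C ↦ AC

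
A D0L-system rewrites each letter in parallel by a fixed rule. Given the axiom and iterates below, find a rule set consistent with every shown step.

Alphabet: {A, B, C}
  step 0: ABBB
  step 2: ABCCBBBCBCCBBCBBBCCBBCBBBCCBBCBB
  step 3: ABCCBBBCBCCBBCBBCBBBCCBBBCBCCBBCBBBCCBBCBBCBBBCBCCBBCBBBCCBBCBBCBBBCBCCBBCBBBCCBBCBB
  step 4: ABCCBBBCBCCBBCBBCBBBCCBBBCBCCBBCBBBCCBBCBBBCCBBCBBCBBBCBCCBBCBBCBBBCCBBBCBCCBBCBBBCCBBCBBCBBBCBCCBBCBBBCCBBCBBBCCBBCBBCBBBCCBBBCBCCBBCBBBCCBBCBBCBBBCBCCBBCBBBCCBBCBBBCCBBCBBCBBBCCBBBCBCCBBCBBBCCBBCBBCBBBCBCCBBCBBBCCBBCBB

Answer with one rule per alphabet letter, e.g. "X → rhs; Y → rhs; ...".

  step 3 ⇒ step 4: ABCCBBBCBCCBBCBBCBBBCCBBBCBCCBBCBBBCCBBCBBCBBBCBCCBBCBBBCCBBCBBCBBBCBCCBBCBBBCCBBCBB ⇒ ABC·CBB·BC·BC·CBB·CBB·CBB·BC·CBB·BC·BC·CBB·CBB·BC·CBB·CBB·BC·CBB·CBB·CBB·BC·BC·CBB·CBB·CBB·BC·CBB·BC·BC·CBB·CBB·BC·CBB·CBB·CBB·BC·BC·CBB·CBB·BC·CBB·CBB·BC·CBB·CBB·CBB·BC·CBB·BC·BC·CBB·CBB·BC·CBB·CBB·CBB·BC·BC·CBB·CBB·BC·CBB·CBB·BC·CBB·CBB·CBB·BC·CBB·BC·BC·CBB·CBB·BC·CBB·CBB·CBB·BC·BC·CBB·CBB·BC·CBB·CBB
    A ↦ ABC
    B ↦ CBB
    C ↦ BC

A->ABC, B->CBB, C->BC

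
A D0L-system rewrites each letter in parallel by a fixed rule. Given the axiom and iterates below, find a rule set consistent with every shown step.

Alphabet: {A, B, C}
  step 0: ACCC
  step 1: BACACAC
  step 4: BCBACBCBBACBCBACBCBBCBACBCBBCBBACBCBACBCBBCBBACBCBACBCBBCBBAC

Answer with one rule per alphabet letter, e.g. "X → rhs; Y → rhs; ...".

  step 0 ⇒ step 1: ACCC ⇒ B·AC·AC·AC
    A ↦ B
    C ↦ AC
    B ↦ BCB  (constrained at step 1)

A->B, B->BCB, C->AC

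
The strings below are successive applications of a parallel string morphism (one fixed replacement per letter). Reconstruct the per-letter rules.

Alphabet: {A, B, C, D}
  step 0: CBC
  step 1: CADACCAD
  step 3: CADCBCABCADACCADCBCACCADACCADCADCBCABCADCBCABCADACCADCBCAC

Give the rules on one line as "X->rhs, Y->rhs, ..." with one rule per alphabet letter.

A->CBC, B->AC, C->CAD, D->AB

  step 0 ⇒ step 1: CBC ⇒ CAD·AC·CAD
    B ↦ AC
    C ↦ CAD
    A ↦ CBC  (constrained at step 1)
    D ↦ AB  (constrained at step 1)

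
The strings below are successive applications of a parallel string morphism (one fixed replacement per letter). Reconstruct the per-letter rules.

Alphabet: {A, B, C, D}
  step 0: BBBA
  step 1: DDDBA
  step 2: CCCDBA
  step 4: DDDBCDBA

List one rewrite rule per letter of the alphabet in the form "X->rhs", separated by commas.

  step 1 ⇒ step 2: DDDBA ⇒ C·C·C·D·BA
    A ↦ BA
    B ↦ D
    D ↦ C
    C ↦ B  (constrained at step 2)

A->BA, B->D, C->B, D->C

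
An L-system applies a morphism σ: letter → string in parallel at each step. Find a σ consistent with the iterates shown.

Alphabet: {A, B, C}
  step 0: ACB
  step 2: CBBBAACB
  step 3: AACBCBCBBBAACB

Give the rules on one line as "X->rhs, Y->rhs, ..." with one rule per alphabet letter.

A->B, B->CB, C->AA

  step 2 ⇒ step 3: CBBBAACB ⇒ AA·CB·CB·CB·B·B·AA·CB
    A ↦ B
    B ↦ CB
    C ↦ AA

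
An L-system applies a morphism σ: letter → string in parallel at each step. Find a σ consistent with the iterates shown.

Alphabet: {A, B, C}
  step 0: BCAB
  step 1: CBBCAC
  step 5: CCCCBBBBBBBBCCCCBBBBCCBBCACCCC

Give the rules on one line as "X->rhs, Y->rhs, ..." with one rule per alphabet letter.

A->CA, B->C, C->BB

  step 0 ⇒ step 1: BCAB ⇒ C·BB·CA·C
    A ↦ CA
    B ↦ C
    C ↦ BB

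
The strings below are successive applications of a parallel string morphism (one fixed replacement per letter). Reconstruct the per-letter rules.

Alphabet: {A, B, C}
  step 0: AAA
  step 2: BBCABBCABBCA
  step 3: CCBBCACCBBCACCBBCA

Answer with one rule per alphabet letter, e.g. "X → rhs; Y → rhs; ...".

  step 2 ⇒ step 3: BBCABBCABBCA ⇒ C·C·BB·CA·C·C·BB·CA·C·C·BB·CA
    A ↦ CA
    B ↦ C
    C ↦ BB

A->CA, B->C, C->BB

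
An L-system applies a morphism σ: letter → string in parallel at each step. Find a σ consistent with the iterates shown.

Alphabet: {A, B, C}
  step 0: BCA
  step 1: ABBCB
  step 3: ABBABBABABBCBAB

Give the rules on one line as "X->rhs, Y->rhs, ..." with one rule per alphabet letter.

  step 0 ⇒ step 1: BCA ⇒ AB·BC·B
    A ↦ B
    B ↦ AB
    C ↦ BC

A->B, B->AB, C->BC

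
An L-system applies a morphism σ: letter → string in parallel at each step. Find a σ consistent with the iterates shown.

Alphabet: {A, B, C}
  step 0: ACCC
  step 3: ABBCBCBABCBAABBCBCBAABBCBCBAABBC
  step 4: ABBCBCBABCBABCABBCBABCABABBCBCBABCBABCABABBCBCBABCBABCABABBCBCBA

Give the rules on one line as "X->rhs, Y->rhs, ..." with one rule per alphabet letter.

  step 3 ⇒ step 4: ABBCBCBABCBAABBCBCBAABBCBCBAABBC ⇒ AB·BC·BC·BA·BC·BA·BC·AB·BC·BA·BC·AB·AB·BC·BC·BA·BC·BA·BC·AB·AB·BC·BC·BA·BC·BA·BC·AB·AB·BC·BC·BA
    A ↦ AB
    B ↦ BC
    C ↦ BA

A->AB, B->BC, C->BA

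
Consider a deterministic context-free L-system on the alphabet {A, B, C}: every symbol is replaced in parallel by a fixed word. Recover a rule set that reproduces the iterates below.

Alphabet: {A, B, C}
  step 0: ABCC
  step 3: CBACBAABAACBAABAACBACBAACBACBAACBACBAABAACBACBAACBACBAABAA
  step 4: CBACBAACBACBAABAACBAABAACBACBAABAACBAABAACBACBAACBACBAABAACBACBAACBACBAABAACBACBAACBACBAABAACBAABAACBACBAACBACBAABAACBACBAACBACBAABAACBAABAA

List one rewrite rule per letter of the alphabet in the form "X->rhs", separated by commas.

  step 3 ⇒ step 4: CBACBAABAACBAABAACBACBAACBACBAACBACBAABAACBACBAACBACBAABAA ⇒ CBA·C·BAA·CBA·C·BAA·BAA·C·BAA·BAA·CBA·C·BAA·BAA·C·BAA·BAA·CBA·C·BAA·CBA·C·BAA·BAA·CBA·C·BAA·CBA·C·BAA·BAA·CBA·C·BAA·CBA·C·BAA·BAA·C·BAA·BAA·CBA·C·BAA·CBA·C·BAA·BAA·CBA·C·BAA·CBA·C·BAA·BAA·C·BAA·BAA
    A ↦ BAA
    B ↦ C
    C ↦ CBA

A->BAA, B->C, C->CBA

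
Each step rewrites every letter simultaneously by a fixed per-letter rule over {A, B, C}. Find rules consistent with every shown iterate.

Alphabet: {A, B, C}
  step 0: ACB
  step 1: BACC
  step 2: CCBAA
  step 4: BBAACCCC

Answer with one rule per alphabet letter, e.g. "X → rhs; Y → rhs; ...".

A->B, B->CC, C->A

  step 1 ⇒ step 2: BACC ⇒ CC·B·A·A
    A ↦ B
    B ↦ CC
    C ↦ A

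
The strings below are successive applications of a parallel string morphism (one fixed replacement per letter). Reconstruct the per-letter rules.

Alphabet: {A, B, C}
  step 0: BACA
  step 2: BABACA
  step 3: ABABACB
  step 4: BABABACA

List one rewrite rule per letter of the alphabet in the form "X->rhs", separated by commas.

A->B, B->A, C->AC

  step 3 ⇒ step 4: ABABACB ⇒ B·A·B·A·B·AC·A
    A ↦ B
    B ↦ A
    C ↦ AC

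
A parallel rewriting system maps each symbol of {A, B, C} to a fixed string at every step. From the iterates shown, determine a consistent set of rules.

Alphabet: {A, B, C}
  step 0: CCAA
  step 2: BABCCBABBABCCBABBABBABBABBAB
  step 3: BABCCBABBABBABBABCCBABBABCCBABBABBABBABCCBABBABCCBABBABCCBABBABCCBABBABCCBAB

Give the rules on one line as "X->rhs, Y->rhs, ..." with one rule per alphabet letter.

  step 2 ⇒ step 3: BABCCBABBABCCBABBABBABBABBAB ⇒ BAB·CC·BAB·BAB·BAB·BAB·CC·BAB·BAB·CC·BAB·BAB·BAB·BAB·CC·BAB·BAB·CC·BAB·BAB·CC·BAB·BAB·CC·BAB·BAB·CC·BAB
    A ↦ CC
    B ↦ BAB
    C ↦ BAB

A->CC, B->BAB, C->BAB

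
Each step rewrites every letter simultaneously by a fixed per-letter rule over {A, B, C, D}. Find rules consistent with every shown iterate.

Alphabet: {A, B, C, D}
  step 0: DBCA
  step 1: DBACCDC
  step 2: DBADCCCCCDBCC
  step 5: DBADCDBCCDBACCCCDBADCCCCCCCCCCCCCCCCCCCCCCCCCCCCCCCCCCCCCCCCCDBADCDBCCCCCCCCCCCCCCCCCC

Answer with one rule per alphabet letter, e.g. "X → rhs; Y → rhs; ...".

A->DC, B->A, C->CC, D->DB

  step 1 ⇒ step 2: DBACCDC ⇒ DB·A·DC·CC·CC·DB·CC
    A ↦ DC
    B ↦ A
    C ↦ CC
    D ↦ DB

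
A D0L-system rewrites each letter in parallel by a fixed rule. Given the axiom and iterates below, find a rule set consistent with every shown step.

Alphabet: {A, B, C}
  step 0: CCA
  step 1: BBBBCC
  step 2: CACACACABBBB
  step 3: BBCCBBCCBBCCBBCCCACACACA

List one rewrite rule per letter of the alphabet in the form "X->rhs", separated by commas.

  step 2 ⇒ step 3: CACACACABBBB ⇒ BB·CC·BB·CC·BB·CC·BB·CC·CA·CA·CA·CA
    A ↦ CC
    B ↦ CA
    C ↦ BB

A->CC, B->CA, C->BB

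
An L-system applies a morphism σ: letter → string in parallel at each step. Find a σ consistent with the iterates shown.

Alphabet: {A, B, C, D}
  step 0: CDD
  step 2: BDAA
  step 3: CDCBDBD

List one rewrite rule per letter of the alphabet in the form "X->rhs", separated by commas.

  step 2 ⇒ step 3: BDAA ⇒ CD·C·BD·BD
    A ↦ BD
    B ↦ CD
    D ↦ C
    C ↦ A  (constrained at step 0)

A->BD, B->CD, C->A, D->C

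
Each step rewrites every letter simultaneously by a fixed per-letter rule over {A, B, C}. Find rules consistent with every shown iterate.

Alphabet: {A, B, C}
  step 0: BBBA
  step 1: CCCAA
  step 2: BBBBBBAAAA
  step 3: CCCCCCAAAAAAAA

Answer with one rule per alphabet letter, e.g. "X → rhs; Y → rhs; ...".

  step 2 ⇒ step 3: BBBBBBAAAA ⇒ C·C·C·C·C·C·AA·AA·AA·AA
    A ↦ AA
    B ↦ C
  step 1 ⇒ step 2: CCCAA ⇒ BB·BB·BB·AA·AA
    C ↦ BB

A->AA, B->C, C->BB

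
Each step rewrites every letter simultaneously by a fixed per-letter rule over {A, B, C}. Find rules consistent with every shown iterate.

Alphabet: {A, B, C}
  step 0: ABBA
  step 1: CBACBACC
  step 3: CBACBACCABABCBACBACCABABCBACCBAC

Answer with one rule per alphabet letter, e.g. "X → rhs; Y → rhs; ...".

  step 0 ⇒ step 1: ABBA ⇒ C·BAC·BAC·C
    A ↦ C
    B ↦ BAC
    C ↦ AB  (constrained at step 1)

A->C, B->BAC, C->AB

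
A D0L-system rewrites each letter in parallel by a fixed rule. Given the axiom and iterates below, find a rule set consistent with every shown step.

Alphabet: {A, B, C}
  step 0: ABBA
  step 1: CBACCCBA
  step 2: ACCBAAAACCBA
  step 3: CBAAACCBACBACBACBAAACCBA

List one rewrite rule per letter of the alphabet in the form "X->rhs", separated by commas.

  step 2 ⇒ step 3: ACCBAAAACCBA ⇒ CBA·A·A·C·CBA·CBA·CBA·CBA·A·A·C·CBA
    A ↦ CBA
    B ↦ C
    C ↦ A

A->CBA, B->C, C->A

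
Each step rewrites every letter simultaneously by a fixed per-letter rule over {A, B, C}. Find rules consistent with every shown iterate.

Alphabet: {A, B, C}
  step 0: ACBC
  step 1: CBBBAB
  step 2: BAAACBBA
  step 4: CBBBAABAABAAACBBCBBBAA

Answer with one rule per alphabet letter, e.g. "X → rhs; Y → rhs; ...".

A->CBB, B->A, C->B

  step 1 ⇒ step 2: CBBBAB ⇒ B·A·A·A·CBB·A
    A ↦ CBB
    B ↦ A
    C ↦ B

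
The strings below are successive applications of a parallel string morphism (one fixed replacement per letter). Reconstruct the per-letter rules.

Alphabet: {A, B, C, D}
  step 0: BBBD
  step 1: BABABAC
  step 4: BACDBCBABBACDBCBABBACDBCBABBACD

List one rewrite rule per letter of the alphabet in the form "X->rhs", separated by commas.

A->CD, B->BA, C->B, D->C

  step 0 ⇒ step 1: BBBD ⇒ BA·BA·BA·C
    B ↦ BA
    D ↦ C
    A ↦ CD  (constrained at step 1)
    C ↦ B  (constrained at step 1)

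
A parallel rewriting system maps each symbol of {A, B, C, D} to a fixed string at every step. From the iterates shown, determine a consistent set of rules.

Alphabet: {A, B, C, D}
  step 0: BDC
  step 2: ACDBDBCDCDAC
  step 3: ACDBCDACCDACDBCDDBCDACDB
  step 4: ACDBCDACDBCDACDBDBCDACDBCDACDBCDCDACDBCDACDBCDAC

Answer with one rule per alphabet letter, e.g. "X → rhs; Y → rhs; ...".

A->AC, B->AC, C->DB, D->CD

  step 3 ⇒ step 4: ACDBCDACCDACDBCDDBCDACDB ⇒ AC·DB·CD·AC·DB·CD·AC·DB·DB·CD·AC·DB·CD·AC·DB·CD·CD·AC·DB·CD·AC·DB·CD·AC
    A ↦ AC
    B ↦ AC
    C ↦ DB
    D ↦ CD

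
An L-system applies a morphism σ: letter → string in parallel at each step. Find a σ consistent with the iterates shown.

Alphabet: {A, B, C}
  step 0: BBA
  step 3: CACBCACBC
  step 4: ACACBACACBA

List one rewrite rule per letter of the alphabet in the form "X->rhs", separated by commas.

  step 3 ⇒ step 4: CACBCACBC ⇒ A·C·A·CB·A·C·A·CB·A
    A ↦ C
    B ↦ CB
    C ↦ A

A->C, B->CB, C->A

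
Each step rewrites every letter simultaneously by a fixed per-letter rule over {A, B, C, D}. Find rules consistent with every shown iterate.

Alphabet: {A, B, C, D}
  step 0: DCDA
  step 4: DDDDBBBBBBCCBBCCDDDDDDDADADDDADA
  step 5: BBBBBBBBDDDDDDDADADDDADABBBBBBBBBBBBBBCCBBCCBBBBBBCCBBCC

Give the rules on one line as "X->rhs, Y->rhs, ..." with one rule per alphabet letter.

  step 4 ⇒ step 5: DDDDBBBBBBCCBBCCDDDDDDDADADDDADA ⇒ BB·BB·BB·BB·D·D·D·D·D·D·DA·DA·D·D·DA·DA·BB·BB·BB·BB·BB·BB·BB·CC·BB·CC·BB·BB·BB·CC·BB·CC
    A ↦ CC
    B ↦ D
    C ↦ DA
    D ↦ BB

A->CC, B->D, C->DA, D->BB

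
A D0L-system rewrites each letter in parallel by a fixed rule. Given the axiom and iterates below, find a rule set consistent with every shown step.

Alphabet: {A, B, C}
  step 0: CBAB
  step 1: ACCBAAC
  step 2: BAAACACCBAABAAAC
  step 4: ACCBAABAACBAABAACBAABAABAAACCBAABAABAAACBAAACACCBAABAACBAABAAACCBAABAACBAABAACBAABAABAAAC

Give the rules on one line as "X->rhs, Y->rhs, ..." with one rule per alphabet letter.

A->BAA, B->C, C->AC

  step 1 ⇒ step 2: ACCBAAC ⇒ BAA·AC·AC·C·BAA·BAA·AC
    A ↦ BAA
    B ↦ C
    C ↦ AC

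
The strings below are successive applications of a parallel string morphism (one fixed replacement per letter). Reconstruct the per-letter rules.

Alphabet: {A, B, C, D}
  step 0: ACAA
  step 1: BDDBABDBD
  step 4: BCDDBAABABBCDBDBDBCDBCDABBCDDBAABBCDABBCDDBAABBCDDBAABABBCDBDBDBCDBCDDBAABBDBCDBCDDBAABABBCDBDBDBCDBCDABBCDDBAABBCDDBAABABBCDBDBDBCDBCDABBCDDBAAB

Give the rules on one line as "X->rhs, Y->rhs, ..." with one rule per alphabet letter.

A->BD, B->BCD, C->DBA, D->AB

  step 0 ⇒ step 1: ACAA ⇒ BD·DBA·BD·BD
    A ↦ BD
    C ↦ DBA
    B ↦ BCD  (constrained at step 1)
    D ↦ AB  (constrained at step 1)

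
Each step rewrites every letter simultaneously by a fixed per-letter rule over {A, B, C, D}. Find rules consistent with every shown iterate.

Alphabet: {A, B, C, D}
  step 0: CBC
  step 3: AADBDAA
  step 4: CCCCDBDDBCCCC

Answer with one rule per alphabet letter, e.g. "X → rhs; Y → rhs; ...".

  step 3 ⇒ step 4: AADBDAA ⇒ CC·CC·DB·D·DB·CC·CC
    A ↦ CC
    B ↦ D
    D ↦ DB
    C ↦ A  (constrained at step 0)

A->CC, B->D, C->A, D->DB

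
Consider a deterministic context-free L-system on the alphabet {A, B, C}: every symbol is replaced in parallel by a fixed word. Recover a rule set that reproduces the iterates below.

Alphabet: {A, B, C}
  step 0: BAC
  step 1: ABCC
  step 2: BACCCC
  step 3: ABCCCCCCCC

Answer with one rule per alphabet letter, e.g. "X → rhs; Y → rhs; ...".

A->B, B->A, C->CC

  step 2 ⇒ step 3: BACCCC ⇒ A·B·CC·CC·CC·CC
    A ↦ B
    B ↦ A
    C ↦ CC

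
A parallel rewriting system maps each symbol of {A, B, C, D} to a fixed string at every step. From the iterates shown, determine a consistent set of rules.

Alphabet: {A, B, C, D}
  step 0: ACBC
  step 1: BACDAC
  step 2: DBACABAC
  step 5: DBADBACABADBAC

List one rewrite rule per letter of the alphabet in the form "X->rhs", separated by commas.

A->B, B->D, C->AC, D->A

  step 1 ⇒ step 2: BACDAC ⇒ D·B·AC·A·B·AC
    A ↦ B
    B ↦ D
    C ↦ AC
    D ↦ A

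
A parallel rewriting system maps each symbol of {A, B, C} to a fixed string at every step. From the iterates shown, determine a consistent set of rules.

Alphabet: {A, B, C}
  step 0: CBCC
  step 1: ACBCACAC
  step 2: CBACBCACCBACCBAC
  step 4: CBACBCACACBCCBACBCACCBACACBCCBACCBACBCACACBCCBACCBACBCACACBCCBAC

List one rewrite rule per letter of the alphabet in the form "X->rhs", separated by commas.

  step 1 ⇒ step 2: ACBCACAC ⇒ CB·AC·BC·AC·CB·AC·CB·AC
    A ↦ CB
    B ↦ BC
    C ↦ AC

A->CB, B->BC, C->AC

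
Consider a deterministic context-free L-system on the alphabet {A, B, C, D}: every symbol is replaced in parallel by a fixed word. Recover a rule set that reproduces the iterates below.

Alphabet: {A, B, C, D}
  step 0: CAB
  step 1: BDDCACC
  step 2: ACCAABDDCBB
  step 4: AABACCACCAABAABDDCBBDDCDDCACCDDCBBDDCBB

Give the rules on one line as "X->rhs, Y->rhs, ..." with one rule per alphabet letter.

A->DDC, B->ACC, C->B, D->A

  step 1 ⇒ step 2: BDDCACC ⇒ ACC·A·A·B·DDC·B·B
    A ↦ DDC
    B ↦ ACC
    C ↦ B
    D ↦ A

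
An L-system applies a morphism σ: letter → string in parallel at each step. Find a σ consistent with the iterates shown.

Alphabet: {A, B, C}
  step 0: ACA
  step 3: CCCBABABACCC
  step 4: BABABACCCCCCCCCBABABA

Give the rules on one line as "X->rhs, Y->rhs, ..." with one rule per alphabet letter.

A->C, B->CC, C->BA

  step 3 ⇒ step 4: CCCBABABACCC ⇒ BA·BA·BA·CC·C·CC·C·CC·C·BA·BA·BA
    A ↦ C
    B ↦ CC
    C ↦ BA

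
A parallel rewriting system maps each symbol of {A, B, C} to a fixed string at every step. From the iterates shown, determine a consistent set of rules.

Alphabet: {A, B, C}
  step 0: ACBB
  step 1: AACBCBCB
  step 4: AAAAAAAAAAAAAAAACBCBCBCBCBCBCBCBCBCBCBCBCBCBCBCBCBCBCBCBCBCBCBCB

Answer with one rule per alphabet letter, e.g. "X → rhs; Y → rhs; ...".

A->AA, B->CB, C->CB

  step 0 ⇒ step 1: ACBB ⇒ AA·CB·CB·CB
    A ↦ AA
    B ↦ CB
    C ↦ CB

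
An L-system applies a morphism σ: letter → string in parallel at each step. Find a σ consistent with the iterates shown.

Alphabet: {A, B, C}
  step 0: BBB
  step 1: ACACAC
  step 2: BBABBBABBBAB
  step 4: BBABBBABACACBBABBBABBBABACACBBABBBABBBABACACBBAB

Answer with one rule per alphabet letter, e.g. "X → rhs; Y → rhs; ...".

  step 1 ⇒ step 2: ACACAC ⇒ BB·AB·BB·AB·BB·AB
    A ↦ BB
    C ↦ AB
  step 0 ⇒ step 1: BBB ⇒ AC·AC·AC
    B ↦ AC

A->BB, B->AC, C->AB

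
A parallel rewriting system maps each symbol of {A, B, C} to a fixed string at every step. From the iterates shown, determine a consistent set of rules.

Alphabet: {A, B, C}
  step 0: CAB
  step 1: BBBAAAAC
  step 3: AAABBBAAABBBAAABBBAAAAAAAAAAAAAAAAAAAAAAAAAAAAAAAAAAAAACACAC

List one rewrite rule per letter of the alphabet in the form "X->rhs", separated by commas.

A->AAA, B->AC, C->BBB

  step 0 ⇒ step 1: CAB ⇒ BBB·AAA·AC
    A ↦ AAA
    B ↦ AC
    C ↦ BBB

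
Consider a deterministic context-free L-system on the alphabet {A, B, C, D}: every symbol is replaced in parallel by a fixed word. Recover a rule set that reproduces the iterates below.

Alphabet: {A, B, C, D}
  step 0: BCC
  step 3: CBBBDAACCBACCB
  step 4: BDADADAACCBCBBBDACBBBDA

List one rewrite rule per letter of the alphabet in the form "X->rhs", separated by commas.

  step 3 ⇒ step 4: CBBBDAACCBACCB ⇒ B·DA·DA·DA·AC·CB·CB·B·B·DA·CB·B·B·DA
    A ↦ CB
    B ↦ DA
    C ↦ B
    D ↦ AC

A->CB, B->DA, C->B, D->AC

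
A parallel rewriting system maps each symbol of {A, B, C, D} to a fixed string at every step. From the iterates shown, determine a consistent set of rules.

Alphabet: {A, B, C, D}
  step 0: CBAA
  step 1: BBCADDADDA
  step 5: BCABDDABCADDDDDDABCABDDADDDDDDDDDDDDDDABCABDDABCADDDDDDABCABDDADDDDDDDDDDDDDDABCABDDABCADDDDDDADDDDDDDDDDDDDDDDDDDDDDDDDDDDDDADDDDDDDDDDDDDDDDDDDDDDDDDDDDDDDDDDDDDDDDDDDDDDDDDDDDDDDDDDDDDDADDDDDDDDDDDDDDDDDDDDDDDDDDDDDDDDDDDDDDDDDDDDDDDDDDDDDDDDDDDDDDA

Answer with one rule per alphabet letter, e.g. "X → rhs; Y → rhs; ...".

A->DDA, B->BCA, C->B, D->DD

  step 0 ⇒ step 1: CBAA ⇒ B·BCA·DDA·DDA
    A ↦ DDA
    B ↦ BCA
    C ↦ B
    D ↦ DD  (constrained at step 1)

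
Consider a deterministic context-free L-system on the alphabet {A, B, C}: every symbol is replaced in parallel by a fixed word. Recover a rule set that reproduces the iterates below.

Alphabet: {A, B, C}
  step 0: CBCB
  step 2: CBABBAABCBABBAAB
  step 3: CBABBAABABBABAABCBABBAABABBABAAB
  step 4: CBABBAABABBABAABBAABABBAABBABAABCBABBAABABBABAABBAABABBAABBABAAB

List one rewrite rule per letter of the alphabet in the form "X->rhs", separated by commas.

A->BA, B->AB, C->CB

  step 3 ⇒ step 4: CBABBAABABBABAABCBABBAABABBABAAB ⇒ CB·AB·BA·AB·AB·BA·BA·AB·BA·AB·AB·BA·AB·BA·BA·AB·CB·AB·BA·AB·AB·BA·BA·AB·BA·AB·AB·BA·AB·BA·BA·AB
    A ↦ BA
    B ↦ AB
    C ↦ CB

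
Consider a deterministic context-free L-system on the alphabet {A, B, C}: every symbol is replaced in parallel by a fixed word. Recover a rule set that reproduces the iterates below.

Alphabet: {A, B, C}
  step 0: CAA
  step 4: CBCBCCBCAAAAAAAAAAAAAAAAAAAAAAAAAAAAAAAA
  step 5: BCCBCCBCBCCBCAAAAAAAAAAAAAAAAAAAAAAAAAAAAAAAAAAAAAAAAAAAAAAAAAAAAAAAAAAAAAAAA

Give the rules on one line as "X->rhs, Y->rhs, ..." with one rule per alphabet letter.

A->AA, B->C, C->BC

  step 4 ⇒ step 5: CBCBCCBCAAAAAAAAAAAAAAAAAAAAAAAAAAAAAAAA ⇒ BC·C·BC·C·BC·BC·C·BC·AA·AA·AA·AA·AA·AA·AA·AA·AA·AA·AA·AA·AA·AA·AA·AA·AA·AA·AA·AA·AA·AA·AA·AA·AA·AA·AA·AA·AA·AA·AA·AA
    A ↦ AA
    B ↦ C
    C ↦ BC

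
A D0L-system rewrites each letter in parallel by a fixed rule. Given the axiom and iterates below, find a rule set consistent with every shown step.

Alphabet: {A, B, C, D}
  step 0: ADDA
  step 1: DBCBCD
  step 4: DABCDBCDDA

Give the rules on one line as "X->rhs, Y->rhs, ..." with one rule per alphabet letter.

A->D, B->A, C->B, D->BC

  step 0 ⇒ step 1: ADDA ⇒ D·BC·BC·D
    A ↦ D
    D ↦ BC
    B ↦ A  (constrained at step 1)
    C ↦ B  (constrained at step 1)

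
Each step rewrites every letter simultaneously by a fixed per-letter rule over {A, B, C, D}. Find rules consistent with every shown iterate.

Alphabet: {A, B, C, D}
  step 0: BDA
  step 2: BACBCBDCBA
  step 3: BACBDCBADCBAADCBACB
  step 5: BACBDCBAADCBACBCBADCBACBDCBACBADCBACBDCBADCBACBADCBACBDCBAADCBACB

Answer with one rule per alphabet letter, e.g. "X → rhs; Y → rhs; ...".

  step 2 ⇒ step 3: BACBCBDCBA ⇒ BA·CB·DC·BA·DC·BA·A·DC·BA·CB
    A ↦ CB
    B ↦ BA
    C ↦ DC
    D ↦ A

A->CB, B->BA, C->DC, D->A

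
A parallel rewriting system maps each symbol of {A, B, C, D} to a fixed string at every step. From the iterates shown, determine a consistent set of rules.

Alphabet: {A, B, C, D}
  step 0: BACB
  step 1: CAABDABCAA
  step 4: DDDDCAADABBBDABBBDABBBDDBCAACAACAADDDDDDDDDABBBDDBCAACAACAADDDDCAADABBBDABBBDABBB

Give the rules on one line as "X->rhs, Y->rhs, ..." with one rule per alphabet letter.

  step 0 ⇒ step 1: BACB ⇒ CAA·B·DAB·CAA
    A ↦ B
    B ↦ CAA
    C ↦ DAB
    D ↦ DD  (constrained at step 1)

A->B, B->CAA, C->DAB, D->DD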